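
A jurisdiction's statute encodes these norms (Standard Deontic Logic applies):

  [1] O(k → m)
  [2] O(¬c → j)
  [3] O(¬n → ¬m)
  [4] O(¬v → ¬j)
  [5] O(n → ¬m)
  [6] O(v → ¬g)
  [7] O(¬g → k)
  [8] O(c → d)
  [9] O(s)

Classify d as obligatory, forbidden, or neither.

Obligatory

Premises 5 and 3 are O(n → ¬m) and O(¬n → ¬m); every ideal world satisfies n or ¬n, so in either case ¬m holds — hence O(¬m).
Premise 1 is O(k → m); contrapositively O(¬m → ¬k). Since O(¬m) holds, K gives O(¬k).
Premise 7 is O(¬g → k); contrapositively O(¬k → g). Since O(¬k) holds, K gives O(g).
The contrapositive of premise 6 (O(v → ¬g)) is O(g → ¬v), and O(g) is already established, so O(¬v).
With premise 4, O(¬v → ¬j), the K-axiom yields O(¬j).
Premise 2 is O(¬c → j); contrapositively O(¬j → c). Since O(¬j) holds, K gives O(c).
With premise 8, O(c → d), the K-axiom yields O(d).
Premise 9 does not contribute to this derivation.
Hence d is obligatory.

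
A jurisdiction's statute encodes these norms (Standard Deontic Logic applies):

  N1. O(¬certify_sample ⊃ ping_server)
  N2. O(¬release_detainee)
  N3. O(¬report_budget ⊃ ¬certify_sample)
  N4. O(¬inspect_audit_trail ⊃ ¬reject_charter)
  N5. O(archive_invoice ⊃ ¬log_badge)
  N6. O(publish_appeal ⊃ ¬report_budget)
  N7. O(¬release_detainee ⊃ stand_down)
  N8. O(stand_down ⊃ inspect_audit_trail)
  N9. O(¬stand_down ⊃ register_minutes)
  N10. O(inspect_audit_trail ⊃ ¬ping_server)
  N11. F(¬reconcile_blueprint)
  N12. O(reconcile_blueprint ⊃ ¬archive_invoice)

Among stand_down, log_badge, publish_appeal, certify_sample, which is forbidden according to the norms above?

publish_appeal

Premise 2 gives O(¬release_detainee).
Premise 7 is O(¬release_detainee ⊃ stand_down); since O(¬release_detainee), deontic closure gives O(stand_down).
With premise 8, O(stand_down ⊃ inspect_audit_trail), the K-axiom yields O(inspect_audit_trail).
Applying K to premise 10 (O(inspect_audit_trail ⊃ ¬ping_server)) and O(inspect_audit_trail) yields O(¬ping_server).
Premise 1 is O(¬certify_sample ⊃ ping_server); contrapositively O(¬ping_server ⊃ certify_sample). Since O(¬ping_server) holds, K gives O(certify_sample).
Premise 3 is O(¬report_budget ⊃ ¬certify_sample); contrapositively O(certify_sample ⊃ report_budget). Since O(certify_sample) holds, K gives O(report_budget).
The contrapositive of premise 6 (O(publish_appeal ⊃ ¬report_budget)) is O(report_budget ⊃ ¬publish_appeal), and O(report_budget) is already established, so O(¬publish_appeal).
So O(¬publish_appeal) holds, i.e. publish_appeal is forbidden. None of the other listed options is forbidden under the premises.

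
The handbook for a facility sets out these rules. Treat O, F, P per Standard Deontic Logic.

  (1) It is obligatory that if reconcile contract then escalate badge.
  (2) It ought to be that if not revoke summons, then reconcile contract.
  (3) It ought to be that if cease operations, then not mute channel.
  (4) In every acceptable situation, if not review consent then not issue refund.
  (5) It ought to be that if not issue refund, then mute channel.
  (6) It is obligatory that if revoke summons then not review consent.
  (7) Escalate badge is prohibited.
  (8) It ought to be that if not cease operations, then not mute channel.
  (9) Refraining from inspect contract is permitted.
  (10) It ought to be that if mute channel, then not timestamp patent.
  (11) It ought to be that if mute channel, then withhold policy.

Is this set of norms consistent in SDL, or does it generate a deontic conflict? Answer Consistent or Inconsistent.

By case analysis on ¬cease_operations: premise 8 gives O(¬cease_operations → ¬mute_channel) and premise 3 gives O(cease_operations → ¬mute_channel), so O(¬mute_channel) either way.
Premise 5 is O(¬issue_refund → mute_channel); contrapositively O(¬mute_channel → issue_refund). Since O(¬mute_channel) holds, K gives O(issue_refund).
Premise 4, O(¬review_consent → ¬issue_refund), contraposes to O(issue_refund → review_consent); with O(issue_refund) we get O(review_consent).
The contrapositive of premise 6 (O(revoke_summons → ¬review_consent)) is O(review_consent → ¬revoke_summons), and O(review_consent) is already established, so O(¬revoke_summons).
Applying K to premise 2 (O(¬revoke_summons → reconcile_contract)) and O(¬revoke_summons) yields O(reconcile_contract).
With premise 1, O(reconcile_contract → escalate_badge), the K-axiom yields O(escalate_badge).
But premise 7, F(escalate_badge), means O(¬escalate_badge).
We now have both O(escalate_badge) and O(¬escalate_badge) — escalate_badge is simultaneously obligatory and forbidden, violating the D-axiom.

Inconsistent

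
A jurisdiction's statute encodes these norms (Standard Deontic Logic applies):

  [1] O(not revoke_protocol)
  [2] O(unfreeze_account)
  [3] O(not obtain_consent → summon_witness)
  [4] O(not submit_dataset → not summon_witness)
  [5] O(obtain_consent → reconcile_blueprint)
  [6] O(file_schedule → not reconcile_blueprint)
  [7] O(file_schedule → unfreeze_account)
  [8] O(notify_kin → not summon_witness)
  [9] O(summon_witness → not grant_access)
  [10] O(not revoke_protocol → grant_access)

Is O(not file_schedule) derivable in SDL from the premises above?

From premise 1 we have O(not revoke_protocol).
From O(not revoke_protocol) and premise 10, O(not revoke_protocol → grant_access), we obtain O(grant_access).
Premise 9 is O(summon_witness → not grant_access); contrapositively O(grant_access → not summon_witness). Since O(grant_access) holds, K gives O(not summon_witness).
The contrapositive of premise 3 (O(not obtain_consent → summon_witness)) is O(not summon_witness → obtain_consent), and O(not summon_witness) is already established, so O(obtain_consent).
With premise 5, O(obtain_consent → reconcile_blueprint), the K-axiom yields O(reconcile_blueprint).
Premise 6, O(file_schedule → not reconcile_blueprint), contraposes to O(reconcile_blueprint → not file_schedule); with O(reconcile_blueprint) we get O(not file_schedule).
Premises 2, 4, 7, 8 do not contribute to this derivation.
So O(not file_schedule) follows.

Yes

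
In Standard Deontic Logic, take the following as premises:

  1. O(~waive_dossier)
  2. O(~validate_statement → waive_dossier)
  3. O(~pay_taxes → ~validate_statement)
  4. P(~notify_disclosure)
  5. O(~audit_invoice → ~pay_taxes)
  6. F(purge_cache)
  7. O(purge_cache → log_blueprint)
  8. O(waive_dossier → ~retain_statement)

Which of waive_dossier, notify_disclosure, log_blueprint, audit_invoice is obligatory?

From premise 1 we have O(~waive_dossier).
Premise 2, O(~validate_statement → waive_dossier), contraposes to O(~waive_dossier → validate_statement); with O(~waive_dossier) we get O(validate_statement).
Premise 3, O(~pay_taxes → ~validate_statement), contraposes to O(validate_statement → pay_taxes); with O(validate_statement) we get O(pay_taxes).
Premise 5, O(~audit_invoice → ~pay_taxes), contraposes to O(pay_taxes → audit_invoice); with O(pay_taxes) we get O(audit_invoice).
So O(audit_invoice) holds — audit_invoice is obligatory. None of the other listed options is made obligatory by any chain of premises.

audit_invoice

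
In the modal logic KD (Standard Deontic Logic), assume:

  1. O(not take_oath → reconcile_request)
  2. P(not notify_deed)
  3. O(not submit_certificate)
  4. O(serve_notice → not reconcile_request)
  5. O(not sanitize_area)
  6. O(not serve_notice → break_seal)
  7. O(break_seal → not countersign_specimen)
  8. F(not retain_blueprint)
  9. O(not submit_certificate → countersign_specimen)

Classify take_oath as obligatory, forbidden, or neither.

Obligatory

Premise 3 gives O(not submit_certificate).
With premise 9, O(not submit_certificate → countersign_specimen), the K-axiom yields O(countersign_specimen).
Premise 7, O(break_seal → not countersign_specimen), contraposes to O(countersign_specimen → not break_seal); with O(countersign_specimen) we get O(not break_seal).
The contrapositive of premise 6 (O(not serve_notice → break_seal)) is O(not break_seal → serve_notice), and O(not break_seal) is already established, so O(serve_notice).
With premise 4, O(serve_notice → not reconcile_request), the K-axiom yields O(not reconcile_request).
Premise 1 is O(not take_oath → reconcile_request); contrapositively O(not reconcile_request → take_oath). Since O(not reconcile_request) holds, K gives O(take_oath).
Premises 2, 5, 8 do not contribute to this derivation.
Hence take_oath is obligatory.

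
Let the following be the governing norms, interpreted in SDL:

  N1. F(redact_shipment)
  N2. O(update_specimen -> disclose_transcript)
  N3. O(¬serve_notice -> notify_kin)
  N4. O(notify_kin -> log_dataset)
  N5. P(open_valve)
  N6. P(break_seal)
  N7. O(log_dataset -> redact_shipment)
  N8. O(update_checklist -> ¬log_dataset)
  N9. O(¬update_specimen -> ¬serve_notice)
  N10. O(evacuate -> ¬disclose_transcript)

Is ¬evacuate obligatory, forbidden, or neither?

Obligatory

Premise 1, F(redact_shipment), is equivalent to O(¬redact_shipment).
Premise 7 is O(log_dataset -> redact_shipment); contrapositively O(¬redact_shipment -> ¬log_dataset). Since O(¬redact_shipment) holds, K gives O(¬log_dataset).
The contrapositive of premise 4 (O(notify_kin -> log_dataset)) is O(¬log_dataset -> ¬notify_kin), and O(¬log_dataset) is already established, so O(¬notify_kin).
Premise 3 is O(¬serve_notice -> notify_kin); contrapositively O(¬notify_kin -> serve_notice). Since O(¬notify_kin) holds, K gives O(serve_notice).
Premise 9, O(¬update_specimen -> ¬serve_notice), contraposes to O(serve_notice -> update_specimen); with O(serve_notice) we get O(update_specimen).
Applying K to premise 2 (O(update_specimen -> disclose_transcript)) and O(update_specimen) yields O(disclose_transcript).
Premise 10, O(evacuate -> ¬disclose_transcript), contraposes to O(disclose_transcript -> ¬evacuate); with O(disclose_transcript) we get O(¬evacuate).
Premises 5, 6, 8 do not contribute to this derivation.
Hence ¬evacuate is obligatory.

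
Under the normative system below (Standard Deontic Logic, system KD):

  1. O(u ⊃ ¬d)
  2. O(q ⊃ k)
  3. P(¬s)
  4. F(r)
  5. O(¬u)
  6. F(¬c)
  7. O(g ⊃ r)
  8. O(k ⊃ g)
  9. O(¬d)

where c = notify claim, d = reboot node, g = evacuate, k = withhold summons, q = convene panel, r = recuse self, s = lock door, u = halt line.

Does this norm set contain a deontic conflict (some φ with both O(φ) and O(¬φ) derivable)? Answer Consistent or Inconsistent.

Premise 1 is O(u ⊃ ¬d); even if O(¬d) held, inferring O(u) would be affirming the consequent — invalid.
So O(u) is not derivable, and the apparent clash with O(¬u) does not arise.
A world satisfying every obligation exists (e.g. c=true, d=false, g=false, k=false, q=false, r=false, s=false, u=false); no atom is both obligatory and forbidden, so the set is consistent.

Consistent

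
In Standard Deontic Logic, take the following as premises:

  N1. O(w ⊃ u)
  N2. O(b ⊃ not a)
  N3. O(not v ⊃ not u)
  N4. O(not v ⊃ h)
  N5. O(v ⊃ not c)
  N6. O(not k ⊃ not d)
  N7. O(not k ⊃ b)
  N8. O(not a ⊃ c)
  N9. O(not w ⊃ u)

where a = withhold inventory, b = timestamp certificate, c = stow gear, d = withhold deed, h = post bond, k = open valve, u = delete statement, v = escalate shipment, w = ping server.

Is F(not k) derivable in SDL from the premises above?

Premises 9 and 1 cover both cases: O(not w ⊃ u) and O(w ⊃ u). Since not w ∨ w is a tautology, O(u) follows.
Premise 3, O(not v ⊃ not u), contraposes to O(u ⊃ v); with O(u) we get O(v).
From O(v) and premise 5, O(v ⊃ not c), we obtain O(not c).
Premise 8 is O(not a ⊃ c); contrapositively O(not c ⊃ a). Since O(not c) holds, K gives O(a).
The contrapositive of premise 2 (O(b ⊃ not a)) is O(a ⊃ not b), and O(a) is already established, so O(not b).
Premise 7, O(not k ⊃ b), contraposes to O(not b ⊃ k); with O(not b) we get O(k).
Premises 4, 6 do not contribute to this derivation.
So O(k) holds, i.e. F(not k). The claim follows.

Yes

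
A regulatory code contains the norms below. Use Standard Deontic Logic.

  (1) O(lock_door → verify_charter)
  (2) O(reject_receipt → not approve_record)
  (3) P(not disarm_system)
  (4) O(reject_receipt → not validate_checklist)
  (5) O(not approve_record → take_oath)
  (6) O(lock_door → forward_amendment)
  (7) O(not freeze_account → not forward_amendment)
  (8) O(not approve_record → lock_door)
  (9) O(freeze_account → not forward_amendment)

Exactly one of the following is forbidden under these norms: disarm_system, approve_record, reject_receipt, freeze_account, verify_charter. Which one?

reject_receipt

By case analysis on not freeze_account: premise 7 gives O(not freeze_account → not forward_amendment) and premise 9 gives O(freeze_account → not forward_amendment), so O(not forward_amendment) either way.
The contrapositive of premise 6 (O(lock_door → forward_amendment)) is O(not forward_amendment → not lock_door), and O(not forward_amendment) is already established, so O(not lock_door).
Premise 8, O(not approve_record → lock_door), contraposes to O(not lock_door → approve_record); with O(not lock_door) we get O(approve_record).
Premise 2, O(reject_receipt → not approve_record), contraposes to O(approve_record → not reject_receipt); with O(approve_record) we get O(not reject_receipt).
So O(not reject_receipt) holds, i.e. reject_receipt is forbidden. None of the other listed options is forbidden under the premises.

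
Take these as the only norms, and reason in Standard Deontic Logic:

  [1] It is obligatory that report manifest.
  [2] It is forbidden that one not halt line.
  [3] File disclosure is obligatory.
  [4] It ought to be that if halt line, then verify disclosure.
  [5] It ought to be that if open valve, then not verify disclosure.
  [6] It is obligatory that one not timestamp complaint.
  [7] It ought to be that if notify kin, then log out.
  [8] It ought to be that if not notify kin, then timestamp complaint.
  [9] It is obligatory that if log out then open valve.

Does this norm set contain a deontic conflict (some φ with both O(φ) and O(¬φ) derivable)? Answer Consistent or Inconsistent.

Inconsistent

Premise 6 states O(¬timestamp_complaint) outright.
The contrapositive of premise 8 (O(¬notify_kin → timestamp_complaint)) is O(¬timestamp_complaint → notify_kin), and O(¬timestamp_complaint) is already established, so O(notify_kin).
Applying K to premise 7 (O(notify_kin → log_out)) and O(notify_kin) yields O(log_out).
With premise 9, O(log_out → open_valve), the K-axiom yields O(open_valve).
With premise 5, O(open_valve → ¬verify_disclosure), the K-axiom yields O(¬verify_disclosure).
Premise 4 is O(halt_line → verify_disclosure); contrapositively O(¬verify_disclosure → ¬halt_line). Since O(¬verify_disclosure) holds, K gives O(¬halt_line).
But premise 2, F(¬halt_line), means O(halt_line).
We now have both O(¬halt_line) and O(halt_line) — halt_line is simultaneously obligatory and forbidden, violating the D-axiom.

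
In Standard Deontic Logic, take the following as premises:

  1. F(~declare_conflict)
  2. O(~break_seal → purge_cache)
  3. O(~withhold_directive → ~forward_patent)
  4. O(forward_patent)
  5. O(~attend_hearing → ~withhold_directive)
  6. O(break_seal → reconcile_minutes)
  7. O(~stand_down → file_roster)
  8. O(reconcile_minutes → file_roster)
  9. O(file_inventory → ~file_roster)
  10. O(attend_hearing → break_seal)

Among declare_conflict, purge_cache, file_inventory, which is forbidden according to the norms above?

file_inventory

Premise 4 gives O(forward_patent).
The contrapositive of premise 3 (O(~withhold_directive → ~forward_patent)) is O(forward_patent → withhold_directive), and O(forward_patent) is already established, so O(withhold_directive).
Premise 5 is O(~attend_hearing → ~withhold_directive); contrapositively O(withhold_directive → attend_hearing). Since O(withhold_directive) holds, K gives O(attend_hearing).
With premise 10, O(attend_hearing → break_seal), the K-axiom yields O(break_seal).
Premise 6 is O(break_seal → reconcile_minutes); since O(break_seal), deontic closure gives O(reconcile_minutes).
Premise 8 is O(reconcile_minutes → file_roster); since O(reconcile_minutes), deontic closure gives O(file_roster).
Premise 9, O(file_inventory → ~file_roster), contraposes to O(file_roster → ~file_inventory); with O(file_roster) we get O(~file_inventory).
So O(~file_inventory) holds, i.e. file_inventory is forbidden. None of the other listed options is forbidden under the premises.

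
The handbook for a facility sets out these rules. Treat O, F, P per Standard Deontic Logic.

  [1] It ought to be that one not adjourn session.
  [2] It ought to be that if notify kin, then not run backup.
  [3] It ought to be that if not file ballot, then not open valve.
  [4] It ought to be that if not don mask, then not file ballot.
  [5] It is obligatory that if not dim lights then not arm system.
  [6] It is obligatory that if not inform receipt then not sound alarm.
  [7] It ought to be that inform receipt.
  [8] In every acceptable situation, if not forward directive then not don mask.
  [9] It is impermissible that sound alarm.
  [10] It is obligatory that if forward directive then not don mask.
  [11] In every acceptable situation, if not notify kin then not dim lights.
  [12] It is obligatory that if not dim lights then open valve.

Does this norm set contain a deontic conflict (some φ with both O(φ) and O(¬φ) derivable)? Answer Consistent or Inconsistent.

Premise 6 is O(¬inform_receipt → ¬sound_alarm); even if O(¬sound_alarm) held, inferring O(¬inform_receipt) would be affirming the consequent — invalid.
So O(¬inform_receipt) is not derivable, and the apparent clash with O(inform_receipt) does not arise.
A world satisfying every obligation exists (e.g. adjourn_session=false, arm_system=false, dim_lights=true, don_mask=false, file_ballot=false, forward_directive=false, inform_receipt=true, notify_kin=true, open_valve=false, run_backup=false, sound_alarm=false); no atom is both obligatory and forbidden, so the set is consistent.

Consistent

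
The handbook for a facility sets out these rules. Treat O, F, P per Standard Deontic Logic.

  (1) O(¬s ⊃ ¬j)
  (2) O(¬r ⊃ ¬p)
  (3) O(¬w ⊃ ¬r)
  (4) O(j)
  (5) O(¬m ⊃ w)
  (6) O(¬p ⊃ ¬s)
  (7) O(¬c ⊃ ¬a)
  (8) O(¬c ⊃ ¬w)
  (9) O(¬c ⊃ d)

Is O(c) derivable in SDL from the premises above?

Premise 4 gives O(j).
The contrapositive of premise 1 (O(¬s ⊃ ¬j)) is O(j ⊃ s), and O(j) is already established, so O(s).
Premise 6, O(¬p ⊃ ¬s), contraposes to O(s ⊃ p); with O(s) we get O(p).
The contrapositive of premise 2 (O(¬r ⊃ ¬p)) is O(p ⊃ r), and O(p) is already established, so O(r).
Premise 3 is O(¬w ⊃ ¬r); contrapositively O(r ⊃ w). Since O(r) holds, K gives O(w).
Premise 8 is O(¬c ⊃ ¬w); contrapositively O(w ⊃ c). Since O(w) holds, K gives O(c).
Premises 5, 7, 9 do not contribute to this derivation.
So O(c) follows.

Yes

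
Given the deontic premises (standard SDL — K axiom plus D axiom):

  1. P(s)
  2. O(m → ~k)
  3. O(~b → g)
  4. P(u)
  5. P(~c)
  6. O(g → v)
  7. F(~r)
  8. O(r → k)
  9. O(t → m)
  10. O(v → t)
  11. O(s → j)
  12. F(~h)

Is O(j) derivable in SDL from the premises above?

No

Premise 11 is O(s → j), but O(s) is not derivable from the premises (the permission P(s) asserts only ~O(~s), not O(s)), so it does not yield O(j).
No other premise forces O(j). An ideal world satisfying every premise can still have j false, so O(j) is not derivable.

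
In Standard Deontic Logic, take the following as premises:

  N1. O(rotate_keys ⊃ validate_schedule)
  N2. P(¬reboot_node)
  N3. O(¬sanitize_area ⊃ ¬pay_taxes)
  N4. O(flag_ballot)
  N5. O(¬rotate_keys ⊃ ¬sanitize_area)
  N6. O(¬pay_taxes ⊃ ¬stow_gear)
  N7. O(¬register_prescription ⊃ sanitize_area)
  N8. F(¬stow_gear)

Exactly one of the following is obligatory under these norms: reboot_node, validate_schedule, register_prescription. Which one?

F(¬stow_gear) at premise 8 means O(stow_gear).
The contrapositive of premise 6 (O(¬pay_taxes ⊃ ¬stow_gear)) is O(stow_gear ⊃ pay_taxes), and O(stow_gear) is already established, so O(pay_taxes).
Premise 3, O(¬sanitize_area ⊃ ¬pay_taxes), contraposes to O(pay_taxes ⊃ sanitize_area); with O(pay_taxes) we get O(sanitize_area).
The contrapositive of premise 5 (O(¬rotate_keys ⊃ ¬sanitize_area)) is O(sanitize_area ⊃ rotate_keys), and O(sanitize_area) is already established, so O(rotate_keys).
Premise 1 is O(rotate_keys ⊃ validate_schedule); since O(rotate_keys), deontic closure gives O(validate_schedule).
So O(validate_schedule) holds — validate_schedule is obligatory. None of the other listed options is made obligatory by any chain of premises.

validate_schedule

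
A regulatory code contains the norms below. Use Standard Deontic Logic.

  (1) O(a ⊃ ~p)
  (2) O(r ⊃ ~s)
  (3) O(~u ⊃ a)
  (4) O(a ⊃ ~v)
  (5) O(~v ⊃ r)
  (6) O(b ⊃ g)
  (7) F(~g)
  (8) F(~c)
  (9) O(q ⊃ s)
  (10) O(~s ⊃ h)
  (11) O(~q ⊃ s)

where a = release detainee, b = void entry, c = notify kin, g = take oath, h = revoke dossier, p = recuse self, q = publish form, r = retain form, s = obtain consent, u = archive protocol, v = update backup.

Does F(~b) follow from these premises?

No

Premise 6 is O(b ⊃ g); even if O(g) held, inferring O(b) would be affirming the consequent — invalid.
No other premise forces O(b). An ideal world satisfying every premise can still have ~b true, so F(~b) is not derivable.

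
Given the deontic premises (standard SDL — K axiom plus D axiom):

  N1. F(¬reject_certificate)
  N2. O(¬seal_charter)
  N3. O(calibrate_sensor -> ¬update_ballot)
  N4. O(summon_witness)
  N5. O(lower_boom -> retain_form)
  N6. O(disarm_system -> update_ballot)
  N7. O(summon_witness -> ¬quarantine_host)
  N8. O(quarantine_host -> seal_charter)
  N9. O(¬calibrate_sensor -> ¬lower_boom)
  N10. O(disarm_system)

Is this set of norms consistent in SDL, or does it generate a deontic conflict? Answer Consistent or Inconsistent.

Premise 8 is O(quarantine_host -> seal_charter), but O(quarantine_host) is not derivable from the premises, so it does not yield O(seal_charter).
So O(seal_charter) is not derivable, and the apparent clash with O(¬seal_charter) does not arise.
A world satisfying every obligation exists (e.g. calibrate_sensor=false, disarm_system=true, lower_boom=false, quarantine_host=false, reject_certificate=true, retain_form=false, seal_charter=false, summon_witness=true, update_ballot=true); no atom is both obligatory and forbidden, so the set is consistent.

Consistent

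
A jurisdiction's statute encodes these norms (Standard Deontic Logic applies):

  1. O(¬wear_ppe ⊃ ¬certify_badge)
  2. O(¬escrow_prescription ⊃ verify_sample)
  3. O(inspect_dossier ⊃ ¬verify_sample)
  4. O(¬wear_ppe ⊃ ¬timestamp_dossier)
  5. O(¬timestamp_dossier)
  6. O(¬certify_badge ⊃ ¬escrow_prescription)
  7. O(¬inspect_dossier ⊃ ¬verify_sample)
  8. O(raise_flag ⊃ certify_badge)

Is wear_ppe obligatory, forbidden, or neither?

Premises 3 and 7 are O(inspect_dossier ⊃ ¬verify_sample) and O(¬inspect_dossier ⊃ ¬verify_sample); every ideal world satisfies inspect_dossier or ¬inspect_dossier, so in either case ¬verify_sample holds — hence O(¬verify_sample).
Premise 2 is O(¬escrow_prescription ⊃ verify_sample); contrapositively O(¬verify_sample ⊃ escrow_prescription). Since O(¬verify_sample) holds, K gives O(escrow_prescription).
Premise 6 is O(¬certify_badge ⊃ ¬escrow_prescription); contrapositively O(escrow_prescription ⊃ certify_badge). Since O(escrow_prescription) holds, K gives O(certify_badge).
The contrapositive of premise 1 (O(¬wear_ppe ⊃ ¬certify_badge)) is O(certify_badge ⊃ wear_ppe), and O(certify_badge) is already established, so O(wear_ppe).
Premises 4, 5, 8 do not contribute to this derivation.
Hence wear_ppe is obligatory.

Obligatory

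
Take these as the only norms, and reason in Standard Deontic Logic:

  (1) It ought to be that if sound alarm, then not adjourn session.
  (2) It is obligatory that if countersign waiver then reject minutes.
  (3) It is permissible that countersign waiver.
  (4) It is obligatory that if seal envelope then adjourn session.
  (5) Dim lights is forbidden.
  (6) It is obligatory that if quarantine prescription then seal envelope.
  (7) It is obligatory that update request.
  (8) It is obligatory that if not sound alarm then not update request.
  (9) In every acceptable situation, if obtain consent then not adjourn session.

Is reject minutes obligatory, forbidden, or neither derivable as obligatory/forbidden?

Premise 2 is O(countersign_waiver → reject_minutes), but O(countersign_waiver) is not derivable from the premises (the permission P(countersign_waiver) asserts only ¬O(¬countersign_waiver), not O(countersign_waiver)), so it does not yield O(reject_minutes).
No premise or chain of K-axiom applications forces O(reject_minutes), and none forces O(¬reject_minutes). So reject_minutes is neither obligatory nor forbidden under these norms.

Neither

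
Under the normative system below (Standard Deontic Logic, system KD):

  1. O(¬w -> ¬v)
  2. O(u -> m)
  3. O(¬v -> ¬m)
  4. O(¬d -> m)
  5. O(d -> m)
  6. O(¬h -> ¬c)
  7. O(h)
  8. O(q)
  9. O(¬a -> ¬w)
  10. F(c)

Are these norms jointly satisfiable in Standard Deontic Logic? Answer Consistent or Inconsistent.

Premise 6 is O(¬h -> ¬c); even if O(¬c) held, inferring O(¬h) would be affirming the consequent — invalid.
So O(¬h) is not derivable, and the apparent clash with O(h) does not arise.
A world satisfying every obligation exists (e.g. a=true, c=false, d=false, h=true, m=true, q=true, u=false, v=true, w=true); no atom is both obligatory and forbidden, so the set is consistent.

Consistent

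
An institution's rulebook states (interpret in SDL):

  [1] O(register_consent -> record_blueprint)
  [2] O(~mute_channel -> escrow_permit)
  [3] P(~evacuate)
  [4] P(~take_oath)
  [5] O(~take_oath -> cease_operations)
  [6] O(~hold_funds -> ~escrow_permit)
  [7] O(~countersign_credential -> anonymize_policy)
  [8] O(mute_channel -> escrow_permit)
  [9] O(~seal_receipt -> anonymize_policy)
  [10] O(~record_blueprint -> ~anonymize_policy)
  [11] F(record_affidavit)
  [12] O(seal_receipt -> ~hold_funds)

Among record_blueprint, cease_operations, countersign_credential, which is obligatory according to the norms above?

Premises 8 and 2 are O(mute_channel -> escrow_permit) and O(~mute_channel -> escrow_permit); every ideal world satisfies mute_channel or ~mute_channel, so in either case escrow_permit holds — hence O(escrow_permit).
The contrapositive of premise 6 (O(~hold_funds -> ~escrow_permit)) is O(escrow_permit -> hold_funds), and O(escrow_permit) is already established, so O(hold_funds).
The contrapositive of premise 12 (O(seal_receipt -> ~hold_funds)) is O(hold_funds -> ~seal_receipt), and O(hold_funds) is already established, so O(~seal_receipt).
Applying K to premise 9 (O(~seal_receipt -> anonymize_policy)) and O(~seal_receipt) yields O(anonymize_policy).
Premise 10, O(~record_blueprint -> ~anonymize_policy), contraposes to O(anonymize_policy -> record_blueprint); with O(anonymize_policy) we get O(record_blueprint).
So O(record_blueprint) holds — record_blueprint is obligatory. None of the other listed options is made obligatory by any chain of premises.

record_blueprint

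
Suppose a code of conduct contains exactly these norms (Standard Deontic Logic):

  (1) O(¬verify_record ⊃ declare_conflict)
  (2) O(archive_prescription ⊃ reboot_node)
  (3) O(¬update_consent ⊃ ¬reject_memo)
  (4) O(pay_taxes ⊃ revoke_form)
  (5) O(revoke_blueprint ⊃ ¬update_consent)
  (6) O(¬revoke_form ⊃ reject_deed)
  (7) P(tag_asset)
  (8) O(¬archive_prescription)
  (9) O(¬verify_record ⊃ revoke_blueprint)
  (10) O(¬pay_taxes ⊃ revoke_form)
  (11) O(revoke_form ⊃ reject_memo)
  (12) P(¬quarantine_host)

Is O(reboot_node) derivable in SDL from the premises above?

No

Premise 2 is O(archive_prescription ⊃ reboot_node), but O(archive_prescription) is not derivable from the premises, so it does not yield O(reboot_node).
No other premise forces O(reboot_node). An ideal world satisfying every premise can still have reboot_node false, so O(reboot_node) is not derivable.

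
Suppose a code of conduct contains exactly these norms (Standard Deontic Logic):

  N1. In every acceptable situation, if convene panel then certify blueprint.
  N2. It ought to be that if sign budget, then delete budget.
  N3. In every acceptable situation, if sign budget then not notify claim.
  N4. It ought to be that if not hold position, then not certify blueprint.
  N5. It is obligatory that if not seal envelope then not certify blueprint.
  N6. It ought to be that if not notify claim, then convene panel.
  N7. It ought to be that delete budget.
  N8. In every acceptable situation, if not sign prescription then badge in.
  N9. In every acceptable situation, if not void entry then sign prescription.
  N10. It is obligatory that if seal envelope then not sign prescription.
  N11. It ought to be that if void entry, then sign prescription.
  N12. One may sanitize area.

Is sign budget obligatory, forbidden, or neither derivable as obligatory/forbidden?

Premises 9 and 11 cover both cases: O(¬void_entry → sign_prescription) and O(void_entry → sign_prescription). Since ¬void_entry ∨ void_entry is a tautology, O(sign_prescription) follows.
Premise 10 is O(seal_envelope → ¬sign_prescription); contrapositively O(sign_prescription → ¬seal_envelope). Since O(sign_prescription) holds, K gives O(¬seal_envelope).
With premise 5, O(¬seal_envelope → ¬certify_blueprint), the K-axiom yields O(¬certify_blueprint).
Premise 1 is O(convene_panel → certify_blueprint); contrapositively O(¬certify_blueprint → ¬convene_panel). Since O(¬certify_blueprint) holds, K gives O(¬convene_panel).
Premise 6, O(¬notify_claim → convene_panel), contraposes to O(¬convene_panel → notify_claim); with O(¬convene_panel) we get O(notify_claim).
The contrapositive of premise 3 (O(sign_budget → ¬notify_claim)) is O(notify_claim → ¬sign_budget), and O(notify_claim) is already established, so O(¬sign_budget).
Premises 2, 4, 7, 8, 12 do not contribute to this derivation.
Thus O(¬sign_budget), which is F(sign_budget): sign_budget is forbidden.

Forbidden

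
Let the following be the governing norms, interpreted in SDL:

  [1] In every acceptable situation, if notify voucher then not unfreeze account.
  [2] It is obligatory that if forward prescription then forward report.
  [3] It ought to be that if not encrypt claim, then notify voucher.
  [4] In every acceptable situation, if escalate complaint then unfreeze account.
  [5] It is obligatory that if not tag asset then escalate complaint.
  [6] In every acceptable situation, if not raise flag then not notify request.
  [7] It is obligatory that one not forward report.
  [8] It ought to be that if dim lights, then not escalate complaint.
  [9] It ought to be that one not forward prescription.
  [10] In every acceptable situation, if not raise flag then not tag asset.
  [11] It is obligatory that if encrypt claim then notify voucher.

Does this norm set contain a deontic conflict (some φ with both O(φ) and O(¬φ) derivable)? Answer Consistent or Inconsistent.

Premise 2 is O(forward_prescription → forward_report), but O(forward_prescription) is not derivable from the premises, so it does not yield O(forward_report).
So O(forward_report) is not derivable, and the apparent clash with O(¬forward_report) does not arise.
A world satisfying every obligation exists (e.g. dim_lights=false, encrypt_claim=false, escalate_complaint=false, forward_prescription=false, forward_report=false, notify_request=false, notify_voucher=true, raise_flag=true, tag_asset=true, unfreeze_account=false); no atom is both obligatory and forbidden, so the set is consistent.

Consistent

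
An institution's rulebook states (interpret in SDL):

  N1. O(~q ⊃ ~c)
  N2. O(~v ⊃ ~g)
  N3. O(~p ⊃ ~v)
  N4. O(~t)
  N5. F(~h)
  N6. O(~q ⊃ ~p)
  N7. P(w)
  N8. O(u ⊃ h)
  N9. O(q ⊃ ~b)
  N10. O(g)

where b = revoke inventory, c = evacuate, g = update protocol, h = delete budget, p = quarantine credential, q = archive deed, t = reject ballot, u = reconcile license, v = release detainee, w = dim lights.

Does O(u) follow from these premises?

Premise 8 is O(u ⊃ h); even if O(h) held, inferring O(u) would be affirming the consequent — invalid.
No other premise forces O(u). An ideal world satisfying every premise can still have u false, so O(u) is not derivable.

No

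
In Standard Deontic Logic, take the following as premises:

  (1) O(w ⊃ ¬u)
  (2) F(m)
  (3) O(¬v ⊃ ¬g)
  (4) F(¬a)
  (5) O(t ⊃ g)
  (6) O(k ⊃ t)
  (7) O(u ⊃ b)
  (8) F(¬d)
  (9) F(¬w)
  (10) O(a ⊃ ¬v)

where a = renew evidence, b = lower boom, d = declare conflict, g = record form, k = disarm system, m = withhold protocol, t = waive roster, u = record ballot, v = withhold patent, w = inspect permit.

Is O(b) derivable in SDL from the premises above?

Premise 7 is O(u ⊃ b), but O(u) is not derivable from the premises, so it does not yield O(b).
No other premise forces O(b). An ideal world satisfying every premise can still have b false, so O(b) is not derivable.

No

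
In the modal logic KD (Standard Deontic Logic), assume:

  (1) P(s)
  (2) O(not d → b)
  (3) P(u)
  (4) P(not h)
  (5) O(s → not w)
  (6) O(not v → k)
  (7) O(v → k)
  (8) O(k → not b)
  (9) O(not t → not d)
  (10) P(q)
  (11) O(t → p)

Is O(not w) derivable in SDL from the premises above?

No

Premise 5 is O(s → not w), but O(s) is not derivable from the premises (the permission P(s) asserts only not O(not s), not O(s)), so it does not yield O(not w).
No other premise forces O(not w). An ideal world satisfying every premise can still have not w false, so O(not w) is not derivable.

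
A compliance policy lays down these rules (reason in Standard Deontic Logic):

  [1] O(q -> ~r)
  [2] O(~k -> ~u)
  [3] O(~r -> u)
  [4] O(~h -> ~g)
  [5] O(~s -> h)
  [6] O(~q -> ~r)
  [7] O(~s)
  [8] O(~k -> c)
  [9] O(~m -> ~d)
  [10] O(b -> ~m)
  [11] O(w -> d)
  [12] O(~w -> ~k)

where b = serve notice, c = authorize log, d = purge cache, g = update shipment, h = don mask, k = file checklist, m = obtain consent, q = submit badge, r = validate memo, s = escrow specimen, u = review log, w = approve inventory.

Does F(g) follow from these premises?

No

Premise 4 is O(~h -> ~g), but O(~h) is not derivable from the premises, so it does not yield O(~g).
No other premise forces O(~g). An ideal world satisfying every premise can still have g true, so F(g) is not derivable.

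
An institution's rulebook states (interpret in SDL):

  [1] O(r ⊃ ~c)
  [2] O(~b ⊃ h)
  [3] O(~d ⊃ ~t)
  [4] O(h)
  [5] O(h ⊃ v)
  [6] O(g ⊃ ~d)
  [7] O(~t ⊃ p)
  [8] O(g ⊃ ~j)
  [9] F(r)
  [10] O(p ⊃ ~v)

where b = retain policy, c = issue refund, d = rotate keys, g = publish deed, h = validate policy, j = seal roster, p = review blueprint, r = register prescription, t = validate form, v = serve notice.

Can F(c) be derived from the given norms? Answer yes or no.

No

Premise 1 is O(r ⊃ ~c), but O(r) is not derivable from the premises, so it does not yield O(~c).
No other premise forces O(~c). An ideal world satisfying every premise can still have c true, so F(c) is not derivable.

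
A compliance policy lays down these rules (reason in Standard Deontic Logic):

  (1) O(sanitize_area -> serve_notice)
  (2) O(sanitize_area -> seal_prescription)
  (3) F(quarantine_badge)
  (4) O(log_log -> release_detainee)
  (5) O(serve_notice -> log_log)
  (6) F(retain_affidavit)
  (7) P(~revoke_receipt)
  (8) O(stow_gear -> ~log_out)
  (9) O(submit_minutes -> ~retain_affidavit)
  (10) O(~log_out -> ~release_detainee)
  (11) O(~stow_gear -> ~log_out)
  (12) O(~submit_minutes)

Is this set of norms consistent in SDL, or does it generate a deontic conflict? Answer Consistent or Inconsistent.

Premise 9 is O(submit_minutes -> ~retain_affidavit); even if O(~retain_affidavit) held, inferring O(submit_minutes) would be affirming the consequent — invalid.
So O(submit_minutes) is not derivable, and the apparent clash with O(~submit_minutes) does not arise.
A world satisfying every obligation exists (e.g. log_log=false, log_out=false, quarantine_badge=false, release_detainee=false, retain_affidavit=false, revoke_receipt=false, sanitize_area=false, seal_prescription=false, serve_notice=false, stow_gear=false, submit_minutes=false); no atom is both obligatory and forbidden, so the set is consistent.

Consistent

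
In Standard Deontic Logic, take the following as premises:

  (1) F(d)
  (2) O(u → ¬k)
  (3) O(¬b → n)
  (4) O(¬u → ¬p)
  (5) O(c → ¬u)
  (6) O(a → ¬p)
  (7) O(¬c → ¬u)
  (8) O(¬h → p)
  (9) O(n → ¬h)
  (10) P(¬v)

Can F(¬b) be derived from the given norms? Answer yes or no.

Premises 7 and 5 are O(¬c → ¬u) and O(c → ¬u); every ideal world satisfies ¬c or c, so in either case ¬u holds — hence O(¬u).
From O(¬u) and premise 4, O(¬u → ¬p), we obtain O(¬p).
Premise 8 is O(¬h → p); contrapositively O(¬p → h). Since O(¬p) holds, K gives O(h).
The contrapositive of premise 9 (O(n → ¬h)) is O(h → ¬n), and O(h) is already established, so O(¬n).
Premise 3, O(¬b → n), contraposes to O(¬n → b); with O(¬n) we get O(b).
Premises 1, 2, 6, 10 do not contribute to this derivation.
So O(b) holds, i.e. F(¬b). The claim follows.

Yes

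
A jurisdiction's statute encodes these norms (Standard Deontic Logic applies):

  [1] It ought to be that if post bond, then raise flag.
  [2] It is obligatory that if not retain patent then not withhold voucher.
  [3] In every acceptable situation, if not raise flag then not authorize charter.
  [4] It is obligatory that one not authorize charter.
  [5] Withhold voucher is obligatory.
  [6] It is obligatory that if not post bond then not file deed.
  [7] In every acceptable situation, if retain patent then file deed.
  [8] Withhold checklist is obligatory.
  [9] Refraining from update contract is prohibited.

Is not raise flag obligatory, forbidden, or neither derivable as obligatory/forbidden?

Forbidden

Premise 5 states O(withhold_voucher) outright.
Premise 2 is O(¬retain_patent → ¬withhold_voucher); contrapositively O(withhold_voucher → retain_patent). Since O(withhold_voucher) holds, K gives O(retain_patent).
Premise 7 is O(retain_patent → file_deed); since O(retain_patent), deontic closure gives O(file_deed).
The contrapositive of premise 6 (O(¬post_bond → ¬file_deed)) is O(file_deed → post_bond), and O(file_deed) is already established, so O(post_bond).
Premise 1 is O(post_bond → raise_flag); since O(post_bond), deontic closure gives O(raise_flag).
Premises 3, 4, 8, 9 do not contribute to this derivation.
Thus O(raise_flag), which is F(¬raise_flag): ¬raise_flag is forbidden.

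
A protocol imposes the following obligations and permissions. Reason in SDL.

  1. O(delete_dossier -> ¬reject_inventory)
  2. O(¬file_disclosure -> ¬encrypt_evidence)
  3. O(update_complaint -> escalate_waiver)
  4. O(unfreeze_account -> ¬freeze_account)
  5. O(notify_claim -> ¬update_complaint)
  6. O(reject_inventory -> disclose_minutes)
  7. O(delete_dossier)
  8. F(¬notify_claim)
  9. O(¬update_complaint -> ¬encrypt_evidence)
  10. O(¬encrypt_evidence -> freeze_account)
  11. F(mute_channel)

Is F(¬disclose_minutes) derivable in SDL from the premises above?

Premise 6 is O(reject_inventory -> disclose_minutes), but O(reject_inventory) is not derivable from the premises, so it does not yield O(disclose_minutes).
No other premise forces O(disclose_minutes). An ideal world satisfying every premise can still have ¬disclose_minutes true, so F(¬disclose_minutes) is not derivable.

No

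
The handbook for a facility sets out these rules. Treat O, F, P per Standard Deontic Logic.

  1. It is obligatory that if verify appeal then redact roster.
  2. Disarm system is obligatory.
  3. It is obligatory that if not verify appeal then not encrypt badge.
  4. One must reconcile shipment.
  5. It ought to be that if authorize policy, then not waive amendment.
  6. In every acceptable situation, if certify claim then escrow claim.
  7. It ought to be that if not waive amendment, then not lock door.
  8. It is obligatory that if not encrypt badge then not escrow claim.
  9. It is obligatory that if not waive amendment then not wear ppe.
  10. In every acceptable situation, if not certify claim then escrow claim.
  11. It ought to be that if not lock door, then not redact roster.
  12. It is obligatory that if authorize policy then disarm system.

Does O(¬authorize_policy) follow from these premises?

Yes

Premises 10 and 6 cover both cases: O(¬certify_claim → escrow_claim) and O(certify_claim → escrow_claim). Since ¬certify_claim ∨ certify_claim is a tautology, O(escrow_claim) follows.
Premise 8 is O(¬encrypt_badge → ¬escrow_claim); contrapositively O(escrow_claim → encrypt_badge). Since O(escrow_claim) holds, K gives O(encrypt_badge).
Premise 3 is O(¬verify_appeal → ¬encrypt_badge); contrapositively O(encrypt_badge → verify_appeal). Since O(encrypt_badge) holds, K gives O(verify_appeal).
Premise 1 is O(verify_appeal → redact_roster); since O(verify_appeal), deontic closure gives O(redact_roster).
Premise 11 is O(¬lock_door → ¬redact_roster); contrapositively O(redact_roster → lock_door). Since O(redact_roster) holds, K gives O(lock_door).
Premise 7, O(¬waive_amendment → ¬lock_door), contraposes to O(lock_door → waive_amendment); with O(lock_door) we get O(waive_amendment).
Premise 5, O(authorize_policy → ¬waive_amendment), contraposes to O(waive_amendment → ¬authorize_policy); with O(waive_amendment) we get O(¬authorize_policy).
Premises 2, 4, 9, 12 do not contribute to this derivation.
So O(¬authorize_policy) follows.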